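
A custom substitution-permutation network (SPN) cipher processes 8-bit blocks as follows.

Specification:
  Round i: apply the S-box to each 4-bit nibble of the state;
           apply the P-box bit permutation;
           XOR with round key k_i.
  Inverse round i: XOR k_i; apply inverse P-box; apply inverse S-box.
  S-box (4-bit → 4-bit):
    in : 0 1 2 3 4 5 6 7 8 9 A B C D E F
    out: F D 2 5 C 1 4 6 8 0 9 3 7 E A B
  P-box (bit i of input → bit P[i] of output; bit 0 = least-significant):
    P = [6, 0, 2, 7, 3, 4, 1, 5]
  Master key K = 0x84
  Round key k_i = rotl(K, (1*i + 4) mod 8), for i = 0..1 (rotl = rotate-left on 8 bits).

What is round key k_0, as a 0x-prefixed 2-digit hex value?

0x48

K = 0x84
k_0 = rotl(K, (1*0+4) mod 8) = rotl(K, 4) = 0x48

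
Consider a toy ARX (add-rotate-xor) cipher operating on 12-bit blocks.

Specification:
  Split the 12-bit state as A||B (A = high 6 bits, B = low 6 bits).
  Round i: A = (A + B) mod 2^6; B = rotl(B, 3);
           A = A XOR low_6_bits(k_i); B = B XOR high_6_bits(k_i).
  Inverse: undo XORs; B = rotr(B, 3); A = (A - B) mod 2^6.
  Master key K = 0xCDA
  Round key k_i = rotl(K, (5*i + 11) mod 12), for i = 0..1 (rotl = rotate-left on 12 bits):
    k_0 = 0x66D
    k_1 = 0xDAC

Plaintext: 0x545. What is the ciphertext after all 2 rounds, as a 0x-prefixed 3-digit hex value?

0x138

s_0 = plaintext = 0x545
s_1 = Round(s_0, k_0) = 0xDF1
s_2 = Round(s_1, k_1) = 0x138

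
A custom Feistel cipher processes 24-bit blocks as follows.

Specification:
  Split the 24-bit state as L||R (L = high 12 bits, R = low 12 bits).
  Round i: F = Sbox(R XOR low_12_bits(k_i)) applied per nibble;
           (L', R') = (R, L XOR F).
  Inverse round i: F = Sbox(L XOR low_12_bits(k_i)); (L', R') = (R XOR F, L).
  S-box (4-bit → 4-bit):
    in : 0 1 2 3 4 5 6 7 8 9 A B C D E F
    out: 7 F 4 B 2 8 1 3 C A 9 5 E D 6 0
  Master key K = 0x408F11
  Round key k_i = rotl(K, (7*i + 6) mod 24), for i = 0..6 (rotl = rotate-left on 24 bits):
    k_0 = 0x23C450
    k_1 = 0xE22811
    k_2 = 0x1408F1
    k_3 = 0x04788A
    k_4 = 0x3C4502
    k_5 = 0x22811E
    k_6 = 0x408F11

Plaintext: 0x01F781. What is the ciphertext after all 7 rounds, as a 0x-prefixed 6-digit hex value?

0x94691B

s_0 = plaintext = 0x01F781
s_1 = Round(s_0, k_0) = 0x781BC0
s_2 = Round(s_1, k_1) = 0xBC0C5E
s_3 = Round(s_2, k_2) = 0xC5E950
s_4 = Round(s_3, k_3) = 0x950387
s_5 = Round(s_4, k_4) = 0x387898
s_6 = Round(s_5, k_5) = 0x898946
s_7 = Round(s_6, k_6) = 0x94691B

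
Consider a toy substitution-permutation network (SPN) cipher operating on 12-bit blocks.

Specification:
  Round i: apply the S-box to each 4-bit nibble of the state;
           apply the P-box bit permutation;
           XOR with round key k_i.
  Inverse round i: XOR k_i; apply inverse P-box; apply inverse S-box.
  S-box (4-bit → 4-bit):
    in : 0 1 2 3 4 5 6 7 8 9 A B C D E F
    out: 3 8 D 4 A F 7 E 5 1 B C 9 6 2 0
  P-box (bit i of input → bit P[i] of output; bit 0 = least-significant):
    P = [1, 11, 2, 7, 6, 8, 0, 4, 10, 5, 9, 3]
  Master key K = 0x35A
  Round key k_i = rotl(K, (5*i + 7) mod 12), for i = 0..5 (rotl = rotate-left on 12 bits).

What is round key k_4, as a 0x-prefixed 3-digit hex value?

K = 0x35A
k_0 = rotl(K, (5*0+7) mod 12) = rotl(K, 7) = 0xD1A
k_1 = rotl(K, (5*1+7) mod 12) = rotl(K, 0) = 0x35A
k_2 = rotl(K, (5*2+7) mod 12) = rotl(K, 5) = 0xB46
k_3 = rotl(K, (5*3+7) mod 12) = rotl(K, 10) = 0x8D6
k_4 = rotl(K, (5*4+7) mod 12) = rotl(K, 3) = 0xAD1

0xAD1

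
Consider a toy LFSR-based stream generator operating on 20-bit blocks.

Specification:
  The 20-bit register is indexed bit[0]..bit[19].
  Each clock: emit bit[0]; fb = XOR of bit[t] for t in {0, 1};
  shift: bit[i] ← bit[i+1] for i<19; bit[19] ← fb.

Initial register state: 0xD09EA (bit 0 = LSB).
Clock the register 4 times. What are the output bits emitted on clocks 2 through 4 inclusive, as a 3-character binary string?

reg_0 = 0xD09EA
clock 1: out=0, reg = 0xE84F5
clock 2: out=1, reg = 0xF427A
clock 3: out=0, reg = 0xFA13D
clock 4: out=1, reg = 0xFD09E

101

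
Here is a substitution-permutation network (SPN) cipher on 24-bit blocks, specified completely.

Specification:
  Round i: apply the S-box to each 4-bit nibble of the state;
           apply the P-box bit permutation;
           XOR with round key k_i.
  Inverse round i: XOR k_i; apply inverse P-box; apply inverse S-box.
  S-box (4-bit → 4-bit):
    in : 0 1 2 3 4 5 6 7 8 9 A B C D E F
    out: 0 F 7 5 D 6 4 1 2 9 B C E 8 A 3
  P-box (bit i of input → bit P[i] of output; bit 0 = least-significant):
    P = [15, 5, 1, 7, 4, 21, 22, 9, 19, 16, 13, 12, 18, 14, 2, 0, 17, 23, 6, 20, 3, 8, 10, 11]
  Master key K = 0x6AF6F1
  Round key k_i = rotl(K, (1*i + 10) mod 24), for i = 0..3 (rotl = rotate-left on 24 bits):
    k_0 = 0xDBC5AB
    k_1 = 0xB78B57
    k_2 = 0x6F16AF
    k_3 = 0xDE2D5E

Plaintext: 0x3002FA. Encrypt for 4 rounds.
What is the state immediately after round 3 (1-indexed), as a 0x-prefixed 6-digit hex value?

0xFA936B

s_0 = plaintext = 0x3002FA
s_1 = Round(s_0, k_0) = 0xF26113
s_2 = Round(s_1, k_1) = 0x5C3809
s_3 = Round(s_2, k_2) = 0xFA936B
s_4 = Round(s_3, k_3) = 0x000CD5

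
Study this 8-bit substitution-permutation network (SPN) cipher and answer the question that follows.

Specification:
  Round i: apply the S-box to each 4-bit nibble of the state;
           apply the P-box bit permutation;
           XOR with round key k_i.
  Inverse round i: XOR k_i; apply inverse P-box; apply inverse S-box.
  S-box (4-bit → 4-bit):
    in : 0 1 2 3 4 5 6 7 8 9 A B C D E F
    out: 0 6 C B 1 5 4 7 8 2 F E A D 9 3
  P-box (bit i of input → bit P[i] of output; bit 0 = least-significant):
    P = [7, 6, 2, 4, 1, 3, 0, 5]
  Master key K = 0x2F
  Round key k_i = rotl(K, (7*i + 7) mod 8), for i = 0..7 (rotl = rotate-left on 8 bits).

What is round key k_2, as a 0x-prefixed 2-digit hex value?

0xE5

K = 0x2F
k_0 = rotl(K, (7*0+7) mod 8) = rotl(K, 7) = 0x97
k_1 = rotl(K, (7*1+7) mod 8) = rotl(K, 6) = 0xCB
k_2 = rotl(K, (7*2+7) mod 8) = rotl(K, 5) = 0xE5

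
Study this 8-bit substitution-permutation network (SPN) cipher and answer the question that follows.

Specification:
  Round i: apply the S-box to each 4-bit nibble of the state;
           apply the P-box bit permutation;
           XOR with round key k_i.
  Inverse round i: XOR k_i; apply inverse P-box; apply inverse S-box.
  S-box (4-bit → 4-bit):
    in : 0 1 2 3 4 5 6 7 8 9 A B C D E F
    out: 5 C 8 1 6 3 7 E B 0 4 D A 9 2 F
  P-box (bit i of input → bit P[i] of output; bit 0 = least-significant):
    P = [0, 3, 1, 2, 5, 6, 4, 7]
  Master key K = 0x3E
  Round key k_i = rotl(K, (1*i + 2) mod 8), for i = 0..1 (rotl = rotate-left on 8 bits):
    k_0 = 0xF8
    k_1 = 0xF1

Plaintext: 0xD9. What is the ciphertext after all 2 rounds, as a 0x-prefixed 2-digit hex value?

0x9C

s_0 = plaintext = 0xD9
s_1 = Round(s_0, k_0) = 0x58
s_2 = Round(s_1, k_1) = 0x9C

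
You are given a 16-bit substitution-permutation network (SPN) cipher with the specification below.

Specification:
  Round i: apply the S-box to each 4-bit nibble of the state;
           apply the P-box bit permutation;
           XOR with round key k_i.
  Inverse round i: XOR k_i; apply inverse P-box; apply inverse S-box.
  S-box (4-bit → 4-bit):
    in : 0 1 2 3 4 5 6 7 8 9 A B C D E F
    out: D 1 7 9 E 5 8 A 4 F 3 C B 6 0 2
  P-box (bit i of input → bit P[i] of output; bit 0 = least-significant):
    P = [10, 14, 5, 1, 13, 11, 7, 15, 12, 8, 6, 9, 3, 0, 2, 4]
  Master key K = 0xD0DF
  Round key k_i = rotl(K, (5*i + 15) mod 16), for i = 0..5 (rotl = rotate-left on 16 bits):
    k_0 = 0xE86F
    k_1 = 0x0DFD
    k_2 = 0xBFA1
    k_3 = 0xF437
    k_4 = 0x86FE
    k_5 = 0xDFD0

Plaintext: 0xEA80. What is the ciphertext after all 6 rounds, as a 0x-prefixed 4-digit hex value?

0x991E

s_0 = plaintext = 0xEA80
s_1 = Round(s_0, k_0) = 0xFDCD
s_2 = Round(s_1, k_1) = 0xE49C
s_3 = Round(s_2, k_2) = 0x5063
s_4 = Round(s_3, k_3) = 0x6279
s_5 = Round(s_4, k_4) = 0x5B8C
s_6 = Round(s_5, k_5) = 0x991E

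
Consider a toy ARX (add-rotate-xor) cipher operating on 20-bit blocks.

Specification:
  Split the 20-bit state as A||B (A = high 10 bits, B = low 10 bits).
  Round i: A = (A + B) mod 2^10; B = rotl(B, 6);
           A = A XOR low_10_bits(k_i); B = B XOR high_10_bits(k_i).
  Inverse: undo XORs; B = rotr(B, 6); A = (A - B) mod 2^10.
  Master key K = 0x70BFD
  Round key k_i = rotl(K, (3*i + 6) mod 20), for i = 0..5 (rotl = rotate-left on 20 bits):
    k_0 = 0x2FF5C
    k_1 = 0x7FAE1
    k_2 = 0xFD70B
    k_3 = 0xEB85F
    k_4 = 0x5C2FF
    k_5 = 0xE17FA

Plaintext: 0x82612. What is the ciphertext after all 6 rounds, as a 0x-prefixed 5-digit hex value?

s_0 = plaintext = 0x82612
s_1 = Round(s_0, k_0) = 0xD1C1E
s_2 = Round(s_1, k_1) = 0x6127F
s_3 = Round(s_2, k_2) = 0xC2012
s_4 = Round(s_3, k_3) = 0xD172F
s_5 = Round(s_4, k_4) = 0x22E82
s_6 = Round(s_5, k_5) = 0x3DF2D

0x3DF2D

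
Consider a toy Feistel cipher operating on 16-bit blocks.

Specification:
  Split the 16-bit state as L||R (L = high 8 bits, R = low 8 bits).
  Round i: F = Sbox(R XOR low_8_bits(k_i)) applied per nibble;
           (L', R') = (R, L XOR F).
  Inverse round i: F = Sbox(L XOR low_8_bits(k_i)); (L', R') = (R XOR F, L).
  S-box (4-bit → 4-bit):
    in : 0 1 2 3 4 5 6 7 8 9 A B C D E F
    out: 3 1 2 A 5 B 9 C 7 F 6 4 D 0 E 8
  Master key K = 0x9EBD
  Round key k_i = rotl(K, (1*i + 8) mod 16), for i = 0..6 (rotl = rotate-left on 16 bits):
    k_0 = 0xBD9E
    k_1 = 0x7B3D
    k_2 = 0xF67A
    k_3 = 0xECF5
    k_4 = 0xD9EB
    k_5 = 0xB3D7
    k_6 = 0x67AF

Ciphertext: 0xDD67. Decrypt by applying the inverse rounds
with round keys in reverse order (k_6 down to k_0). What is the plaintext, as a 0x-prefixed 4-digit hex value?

0x3D6E

s_0 = ciphertext = 0xDD67
s_1 = InvRound(s_0, k_6) = 0xA5DD
s_2 = InvRound(s_1, k_5) = 0x1FA5
s_3 = InvRound(s_2, k_4) = 0x201F
s_4 = InvRound(s_3, k_3) = 0x1420
s_5 = InvRound(s_4, k_2) = 0xBE14
s_6 = InvRound(s_5, k_1) = 0x6EBE
s_7 = InvRound(s_6, k_0) = 0x3D6E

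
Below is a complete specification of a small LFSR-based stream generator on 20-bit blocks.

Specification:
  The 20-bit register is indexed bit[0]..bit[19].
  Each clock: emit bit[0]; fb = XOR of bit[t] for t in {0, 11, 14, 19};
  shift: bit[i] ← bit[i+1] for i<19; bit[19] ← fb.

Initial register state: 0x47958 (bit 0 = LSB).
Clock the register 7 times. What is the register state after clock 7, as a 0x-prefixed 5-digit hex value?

reg_0 = 0x47958
clock 1: out=0, reg = 0x23CAC
clock 2: out=0, reg = 0x91E56
clock 3: out=0, reg = 0x48F2B
clock 4: out=1, reg = 0x24795
clock 5: out=1, reg = 0x123CA
clock 6: out=0, reg = 0x091E5
clock 7: out=1, reg = 0x848F2

0x848F2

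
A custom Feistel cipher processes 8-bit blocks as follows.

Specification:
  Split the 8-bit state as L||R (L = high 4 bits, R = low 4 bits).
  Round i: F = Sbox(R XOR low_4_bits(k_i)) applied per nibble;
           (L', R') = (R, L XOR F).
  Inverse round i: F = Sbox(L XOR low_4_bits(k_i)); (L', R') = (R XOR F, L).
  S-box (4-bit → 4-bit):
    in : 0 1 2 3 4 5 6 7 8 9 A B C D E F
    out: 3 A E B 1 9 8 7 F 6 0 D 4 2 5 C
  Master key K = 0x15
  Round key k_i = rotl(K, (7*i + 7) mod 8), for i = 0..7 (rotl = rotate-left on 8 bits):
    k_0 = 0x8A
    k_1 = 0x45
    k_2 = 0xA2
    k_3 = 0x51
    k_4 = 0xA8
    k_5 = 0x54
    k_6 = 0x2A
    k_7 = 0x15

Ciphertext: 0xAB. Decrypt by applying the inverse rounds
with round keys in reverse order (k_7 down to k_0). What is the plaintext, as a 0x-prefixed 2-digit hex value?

0xD9

s_0 = ciphertext = 0xAB
s_1 = InvRound(s_0, k_7) = 0x7A
s_2 = InvRound(s_1, k_6) = 0x87
s_3 = InvRound(s_2, k_5) = 0x38
s_4 = InvRound(s_3, k_4) = 0x53
s_5 = InvRound(s_4, k_3) = 0x25
s_6 = InvRound(s_5, k_2) = 0x62
s_7 = InvRound(s_6, k_1) = 0x96
s_8 = InvRound(s_7, k_0) = 0xD9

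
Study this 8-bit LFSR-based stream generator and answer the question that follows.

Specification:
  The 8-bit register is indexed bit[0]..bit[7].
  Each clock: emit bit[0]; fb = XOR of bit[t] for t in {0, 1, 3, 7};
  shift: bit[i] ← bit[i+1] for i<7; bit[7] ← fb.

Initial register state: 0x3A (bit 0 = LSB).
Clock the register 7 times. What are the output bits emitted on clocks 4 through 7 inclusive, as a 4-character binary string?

1110

reg_0 = 0x3A
clock 1: out=0, reg = 0x1D
clock 2: out=1, reg = 0x0E
clock 3: out=0, reg = 0x07
clock 4: out=1, reg = 0x03
clock 5: out=1, reg = 0x01
clock 6: out=1, reg = 0x80
clock 7: out=0, reg = 0xC0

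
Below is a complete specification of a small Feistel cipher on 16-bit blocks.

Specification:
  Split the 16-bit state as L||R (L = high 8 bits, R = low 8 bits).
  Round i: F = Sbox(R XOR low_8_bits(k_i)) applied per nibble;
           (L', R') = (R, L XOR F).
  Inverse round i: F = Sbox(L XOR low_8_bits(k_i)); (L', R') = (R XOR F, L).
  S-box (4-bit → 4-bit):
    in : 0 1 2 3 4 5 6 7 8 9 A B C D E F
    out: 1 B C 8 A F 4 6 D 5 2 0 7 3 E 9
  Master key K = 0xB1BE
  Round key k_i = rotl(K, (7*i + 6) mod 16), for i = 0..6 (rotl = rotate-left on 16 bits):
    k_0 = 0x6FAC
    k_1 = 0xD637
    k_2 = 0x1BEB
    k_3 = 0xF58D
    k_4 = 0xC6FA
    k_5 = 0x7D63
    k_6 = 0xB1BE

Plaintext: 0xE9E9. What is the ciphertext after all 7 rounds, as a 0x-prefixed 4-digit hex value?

0xF68A

s_0 = plaintext = 0xE9E9
s_1 = Round(s_0, k_0) = 0xE946
s_2 = Round(s_1, k_1) = 0x4682
s_3 = Round(s_2, k_2) = 0x8203
s_4 = Round(s_3, k_3) = 0x035C
s_5 = Round(s_4, k_4) = 0x5C27
s_6 = Round(s_5, k_5) = 0x27F6
s_7 = Round(s_6, k_6) = 0xF68A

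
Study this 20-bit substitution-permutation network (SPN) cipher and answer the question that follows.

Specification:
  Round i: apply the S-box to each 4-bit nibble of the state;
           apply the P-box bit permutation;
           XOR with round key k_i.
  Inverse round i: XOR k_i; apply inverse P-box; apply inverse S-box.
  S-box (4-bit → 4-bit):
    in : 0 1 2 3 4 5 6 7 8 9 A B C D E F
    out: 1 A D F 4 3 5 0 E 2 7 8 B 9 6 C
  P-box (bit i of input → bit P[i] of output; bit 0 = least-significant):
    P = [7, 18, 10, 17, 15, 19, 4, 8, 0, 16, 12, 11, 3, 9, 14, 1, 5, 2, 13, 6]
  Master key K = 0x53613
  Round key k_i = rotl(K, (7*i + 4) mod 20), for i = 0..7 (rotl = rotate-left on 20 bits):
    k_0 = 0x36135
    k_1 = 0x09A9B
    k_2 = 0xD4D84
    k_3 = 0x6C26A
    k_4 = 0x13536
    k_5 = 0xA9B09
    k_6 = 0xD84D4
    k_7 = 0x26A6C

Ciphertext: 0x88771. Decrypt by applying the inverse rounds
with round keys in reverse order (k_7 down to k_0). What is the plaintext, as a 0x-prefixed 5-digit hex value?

s_0 = ciphertext = 0x88771
s_1 = InvRound(s_0, k_7) = 0xE6D3F
s_2 = InvRound(s_1, k_6) = 0x22CDD
s_3 = InvRound(s_2, k_5) = 0x89436
s_4 = InvRound(s_3, k_4) = 0x479C7
s_5 = InvRound(s_4, k_3) = 0xA52DD
s_6 = InvRound(s_5, k_2) = 0xB53F8
s_7 = InvRound(s_6, k_1) = 0xDFCCB
s_8 = InvRound(s_7, k_0) = 0xCDF33

0xCDF33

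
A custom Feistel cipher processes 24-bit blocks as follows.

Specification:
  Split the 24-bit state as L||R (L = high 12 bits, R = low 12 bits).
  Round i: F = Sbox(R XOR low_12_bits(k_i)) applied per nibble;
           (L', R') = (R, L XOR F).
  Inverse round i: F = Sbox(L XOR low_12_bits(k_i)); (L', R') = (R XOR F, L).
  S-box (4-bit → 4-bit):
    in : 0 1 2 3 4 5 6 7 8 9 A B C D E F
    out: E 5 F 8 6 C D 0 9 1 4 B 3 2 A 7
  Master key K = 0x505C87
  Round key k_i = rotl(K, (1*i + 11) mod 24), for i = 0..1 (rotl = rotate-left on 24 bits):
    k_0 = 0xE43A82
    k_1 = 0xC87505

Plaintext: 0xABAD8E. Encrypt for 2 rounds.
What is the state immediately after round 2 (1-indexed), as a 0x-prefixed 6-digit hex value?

0xA59A4D

s_0 = plaintext = 0xABAD8E
s_1 = Round(s_0, k_0) = 0xD8EA59
s_2 = Round(s_1, k_1) = 0xA59A4D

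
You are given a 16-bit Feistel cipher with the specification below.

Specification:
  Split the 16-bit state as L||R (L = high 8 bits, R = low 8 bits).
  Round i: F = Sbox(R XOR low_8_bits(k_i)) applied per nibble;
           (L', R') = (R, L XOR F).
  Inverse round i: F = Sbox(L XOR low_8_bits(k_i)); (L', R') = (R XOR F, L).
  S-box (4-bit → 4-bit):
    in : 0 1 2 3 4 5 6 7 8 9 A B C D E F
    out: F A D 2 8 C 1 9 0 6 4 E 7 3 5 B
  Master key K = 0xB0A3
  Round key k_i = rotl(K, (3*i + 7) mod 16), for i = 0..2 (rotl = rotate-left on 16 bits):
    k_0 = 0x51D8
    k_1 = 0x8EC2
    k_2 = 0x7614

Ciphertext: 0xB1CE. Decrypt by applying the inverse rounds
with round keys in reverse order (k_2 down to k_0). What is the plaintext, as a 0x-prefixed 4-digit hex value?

0xD33E

s_0 = ciphertext = 0xB1CE
s_1 = InvRound(s_0, k_2) = 0x82B1
s_2 = InvRound(s_1, k_1) = 0x3E82
s_3 = InvRound(s_2, k_0) = 0xD33E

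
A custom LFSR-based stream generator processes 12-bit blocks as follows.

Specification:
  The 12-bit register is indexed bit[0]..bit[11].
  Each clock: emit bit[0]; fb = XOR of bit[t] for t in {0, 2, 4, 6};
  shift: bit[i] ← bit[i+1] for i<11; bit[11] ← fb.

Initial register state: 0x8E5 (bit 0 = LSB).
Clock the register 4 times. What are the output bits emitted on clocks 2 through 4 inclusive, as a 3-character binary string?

reg_0 = 0x8E5
clock 1: out=1, reg = 0xC72
clock 2: out=0, reg = 0x639
clock 3: out=1, reg = 0x31C
clock 4: out=0, reg = 0x18E

010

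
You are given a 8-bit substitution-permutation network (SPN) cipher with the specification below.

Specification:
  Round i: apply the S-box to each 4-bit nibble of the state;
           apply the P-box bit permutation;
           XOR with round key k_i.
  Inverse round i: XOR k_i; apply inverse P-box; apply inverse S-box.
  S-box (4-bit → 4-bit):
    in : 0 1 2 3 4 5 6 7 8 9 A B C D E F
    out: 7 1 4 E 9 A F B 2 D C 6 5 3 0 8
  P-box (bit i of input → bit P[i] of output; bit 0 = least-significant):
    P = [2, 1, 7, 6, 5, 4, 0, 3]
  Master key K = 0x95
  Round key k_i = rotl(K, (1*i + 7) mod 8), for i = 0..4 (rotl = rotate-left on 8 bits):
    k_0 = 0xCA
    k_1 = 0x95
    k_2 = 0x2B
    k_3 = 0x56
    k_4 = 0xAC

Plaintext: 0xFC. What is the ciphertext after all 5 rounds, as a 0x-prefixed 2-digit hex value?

0x16

s_0 = plaintext = 0xFC
s_1 = Round(s_0, k_0) = 0x46
s_2 = Round(s_1, k_1) = 0x7B
s_3 = Round(s_2, k_2) = 0x91
s_4 = Round(s_3, k_3) = 0x7B
s_5 = Round(s_4, k_4) = 0x16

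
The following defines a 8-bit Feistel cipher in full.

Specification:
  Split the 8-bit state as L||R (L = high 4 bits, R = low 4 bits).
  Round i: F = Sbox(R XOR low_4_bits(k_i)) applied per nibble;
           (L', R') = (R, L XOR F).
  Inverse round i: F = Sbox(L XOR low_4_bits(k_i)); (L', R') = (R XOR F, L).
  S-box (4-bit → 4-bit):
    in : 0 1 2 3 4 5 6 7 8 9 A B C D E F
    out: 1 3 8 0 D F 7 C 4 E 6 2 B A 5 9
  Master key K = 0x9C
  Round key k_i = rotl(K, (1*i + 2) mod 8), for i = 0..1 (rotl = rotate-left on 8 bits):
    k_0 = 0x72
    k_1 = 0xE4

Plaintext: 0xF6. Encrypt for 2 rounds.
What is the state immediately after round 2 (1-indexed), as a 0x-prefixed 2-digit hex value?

s_0 = plaintext = 0xF6
s_1 = Round(s_0, k_0) = 0x62
s_2 = Round(s_1, k_1) = 0x21

0x21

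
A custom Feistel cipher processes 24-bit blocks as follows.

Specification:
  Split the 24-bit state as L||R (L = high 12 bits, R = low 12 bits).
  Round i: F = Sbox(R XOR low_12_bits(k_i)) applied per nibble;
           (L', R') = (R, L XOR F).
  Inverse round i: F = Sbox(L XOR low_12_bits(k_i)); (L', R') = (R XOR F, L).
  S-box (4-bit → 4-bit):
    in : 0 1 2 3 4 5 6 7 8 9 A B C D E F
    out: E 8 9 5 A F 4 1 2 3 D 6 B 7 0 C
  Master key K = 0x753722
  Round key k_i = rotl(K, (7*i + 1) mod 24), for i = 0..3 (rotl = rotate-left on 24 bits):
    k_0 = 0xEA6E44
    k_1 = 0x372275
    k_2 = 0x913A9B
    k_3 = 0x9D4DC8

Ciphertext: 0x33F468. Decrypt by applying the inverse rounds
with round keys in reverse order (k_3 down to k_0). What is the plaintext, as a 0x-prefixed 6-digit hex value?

0xA24C2C

s_0 = ciphertext = 0x33F468
s_1 = InvRound(s_0, k_3) = 0x4A933F
s_2 = InvRound(s_1, k_2) = 0x3664A9
s_3 = InvRound(s_2, k_1) = 0xC2C366
s_4 = InvRound(s_3, k_0) = 0xA24C2C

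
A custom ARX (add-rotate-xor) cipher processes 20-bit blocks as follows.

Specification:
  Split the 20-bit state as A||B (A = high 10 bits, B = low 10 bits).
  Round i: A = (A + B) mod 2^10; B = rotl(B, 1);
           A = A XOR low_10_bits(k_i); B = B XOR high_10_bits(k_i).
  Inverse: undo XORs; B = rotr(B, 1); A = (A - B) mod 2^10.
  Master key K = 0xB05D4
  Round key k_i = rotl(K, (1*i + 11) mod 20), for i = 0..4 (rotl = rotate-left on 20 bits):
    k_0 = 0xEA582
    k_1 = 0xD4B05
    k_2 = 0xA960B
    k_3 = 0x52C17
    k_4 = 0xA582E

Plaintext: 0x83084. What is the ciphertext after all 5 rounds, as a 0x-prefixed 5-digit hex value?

s_0 = plaintext = 0x83084
s_1 = Round(s_0, k_0) = 0xC4AA1
s_2 = Round(s_1, k_1) = 0xADA11
s_3 = Round(s_2, k_2) = 0xB3286
s_4 = Round(s_3, k_3) = 0x51446
s_5 = Round(s_4, k_4) = 0x6961A

0x6961A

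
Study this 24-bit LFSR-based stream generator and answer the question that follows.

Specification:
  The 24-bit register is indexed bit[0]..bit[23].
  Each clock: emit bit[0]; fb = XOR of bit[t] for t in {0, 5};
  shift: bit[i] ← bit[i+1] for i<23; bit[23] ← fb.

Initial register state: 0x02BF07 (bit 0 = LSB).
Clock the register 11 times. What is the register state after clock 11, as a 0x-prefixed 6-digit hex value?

reg_0 = 0x02BF07
clock 1: out=1, reg = 0x815F83
clock 2: out=1, reg = 0xC0AFC1
clock 3: out=1, reg = 0xE057E0
clock 4: out=0, reg = 0xF02BF0
clock 5: out=0, reg = 0xF815F8
clock 6: out=0, reg = 0xFC0AFC
clock 7: out=0, reg = 0xFE057E
clock 8: out=0, reg = 0xFF02BF
clock 9: out=1, reg = 0x7F815F
clock 10: out=1, reg = 0xBFC0AF
clock 11: out=1, reg = 0x5FE057

0x5FE057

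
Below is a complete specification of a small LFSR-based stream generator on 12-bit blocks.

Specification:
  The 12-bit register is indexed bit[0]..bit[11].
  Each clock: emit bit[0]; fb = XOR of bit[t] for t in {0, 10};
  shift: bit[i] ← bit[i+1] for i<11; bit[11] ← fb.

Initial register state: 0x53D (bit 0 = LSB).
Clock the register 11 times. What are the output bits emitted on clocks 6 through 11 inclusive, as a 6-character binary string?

100101

reg_0 = 0x53D
clock 1: out=1, reg = 0x29E
clock 2: out=0, reg = 0x14F
clock 3: out=1, reg = 0x8A7
clock 4: out=1, reg = 0xC53
clock 5: out=1, reg = 0x629
clock 6: out=1, reg = 0x314
clock 7: out=0, reg = 0x18A
clock 8: out=0, reg = 0x0C5
clock 9: out=1, reg = 0x862
clock 10: out=0, reg = 0x431
clock 11: out=1, reg = 0x218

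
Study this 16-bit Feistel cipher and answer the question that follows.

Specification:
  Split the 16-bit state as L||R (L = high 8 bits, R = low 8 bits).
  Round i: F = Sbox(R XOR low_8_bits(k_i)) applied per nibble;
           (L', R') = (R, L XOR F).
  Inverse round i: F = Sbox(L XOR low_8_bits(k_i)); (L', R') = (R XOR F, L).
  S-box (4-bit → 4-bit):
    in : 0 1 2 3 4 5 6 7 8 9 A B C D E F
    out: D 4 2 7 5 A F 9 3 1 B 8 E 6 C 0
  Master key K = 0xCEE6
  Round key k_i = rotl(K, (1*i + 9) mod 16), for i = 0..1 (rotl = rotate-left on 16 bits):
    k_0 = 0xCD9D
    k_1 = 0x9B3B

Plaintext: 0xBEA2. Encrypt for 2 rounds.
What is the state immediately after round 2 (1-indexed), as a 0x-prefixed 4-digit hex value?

s_0 = plaintext = 0xBEA2
s_1 = Round(s_0, k_0) = 0xA2CE
s_2 = Round(s_1, k_1) = 0xCEA8

0xCEA8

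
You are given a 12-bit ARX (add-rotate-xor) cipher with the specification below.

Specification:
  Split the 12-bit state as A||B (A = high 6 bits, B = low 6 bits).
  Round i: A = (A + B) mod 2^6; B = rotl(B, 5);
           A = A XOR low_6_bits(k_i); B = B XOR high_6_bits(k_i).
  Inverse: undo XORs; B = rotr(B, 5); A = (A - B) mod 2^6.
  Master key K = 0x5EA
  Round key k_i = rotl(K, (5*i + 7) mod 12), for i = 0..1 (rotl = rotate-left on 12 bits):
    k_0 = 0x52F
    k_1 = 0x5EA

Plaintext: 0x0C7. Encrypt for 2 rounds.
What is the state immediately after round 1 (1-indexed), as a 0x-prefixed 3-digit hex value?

s_0 = plaintext = 0x0C7
s_1 = Round(s_0, k_0) = 0x977
s_2 = Round(s_1, k_1) = 0xDAC

0x977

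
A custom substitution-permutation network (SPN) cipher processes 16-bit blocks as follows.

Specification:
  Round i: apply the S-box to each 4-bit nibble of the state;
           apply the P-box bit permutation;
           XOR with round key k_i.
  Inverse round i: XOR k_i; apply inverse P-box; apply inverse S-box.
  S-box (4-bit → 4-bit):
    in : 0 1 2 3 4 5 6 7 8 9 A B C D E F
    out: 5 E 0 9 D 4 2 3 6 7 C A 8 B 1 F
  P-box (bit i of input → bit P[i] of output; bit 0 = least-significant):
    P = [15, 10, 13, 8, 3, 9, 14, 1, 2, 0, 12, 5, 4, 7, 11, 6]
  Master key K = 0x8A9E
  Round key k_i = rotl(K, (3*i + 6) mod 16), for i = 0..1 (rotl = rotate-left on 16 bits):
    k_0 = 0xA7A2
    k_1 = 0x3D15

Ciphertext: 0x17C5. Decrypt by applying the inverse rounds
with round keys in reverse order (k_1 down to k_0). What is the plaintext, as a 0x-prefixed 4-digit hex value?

0xB9AB

s_0 = ciphertext = 0x17C5
s_1 = InvRound(s_0, k_1) = 0xF265
s_2 = InvRound(s_1, k_0) = 0xB9AB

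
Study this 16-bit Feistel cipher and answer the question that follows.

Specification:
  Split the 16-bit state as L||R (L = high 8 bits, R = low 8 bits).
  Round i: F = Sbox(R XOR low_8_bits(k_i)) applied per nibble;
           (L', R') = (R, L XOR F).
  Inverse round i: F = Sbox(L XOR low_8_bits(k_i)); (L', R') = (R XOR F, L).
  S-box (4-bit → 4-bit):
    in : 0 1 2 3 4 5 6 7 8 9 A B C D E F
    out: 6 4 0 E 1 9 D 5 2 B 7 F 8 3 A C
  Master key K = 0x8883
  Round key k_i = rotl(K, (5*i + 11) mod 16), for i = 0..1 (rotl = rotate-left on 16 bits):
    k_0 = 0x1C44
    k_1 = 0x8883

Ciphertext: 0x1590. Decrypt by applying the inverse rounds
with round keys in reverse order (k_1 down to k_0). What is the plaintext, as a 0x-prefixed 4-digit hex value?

s_0 = ciphertext = 0x1590
s_1 = InvRound(s_0, k_1) = 0x2D15
s_2 = InvRound(s_1, k_0) = 0xCE2D

0xCE2D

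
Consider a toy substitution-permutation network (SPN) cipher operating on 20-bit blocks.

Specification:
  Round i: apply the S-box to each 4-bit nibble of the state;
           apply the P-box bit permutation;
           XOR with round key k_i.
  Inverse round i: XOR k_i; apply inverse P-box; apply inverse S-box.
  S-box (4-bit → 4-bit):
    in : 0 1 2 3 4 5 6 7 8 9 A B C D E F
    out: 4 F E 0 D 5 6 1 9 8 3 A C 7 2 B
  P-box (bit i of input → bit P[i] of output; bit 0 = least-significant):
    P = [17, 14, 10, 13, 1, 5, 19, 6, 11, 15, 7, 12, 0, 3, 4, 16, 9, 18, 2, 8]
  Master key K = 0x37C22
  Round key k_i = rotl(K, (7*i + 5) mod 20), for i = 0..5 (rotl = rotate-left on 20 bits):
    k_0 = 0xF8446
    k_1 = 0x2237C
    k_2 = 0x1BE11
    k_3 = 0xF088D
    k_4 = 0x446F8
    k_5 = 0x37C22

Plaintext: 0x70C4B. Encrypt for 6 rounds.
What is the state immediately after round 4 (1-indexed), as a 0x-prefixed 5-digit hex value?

s_0 = plaintext = 0x70C4B
s_1 = Round(s_0, k_0) = 0x7F694
s_2 = Round(s_1, k_1) = 0x185B5
s_3 = Round(s_2, k_2) = 0x6B1F4
s_4 = Round(s_3, k_3) = 0x8B463
s_5 = Round(s_4, k_4) = 0xD5D50
s_6 = Round(s_5, k_5) = 0xFF2B5

0x8B463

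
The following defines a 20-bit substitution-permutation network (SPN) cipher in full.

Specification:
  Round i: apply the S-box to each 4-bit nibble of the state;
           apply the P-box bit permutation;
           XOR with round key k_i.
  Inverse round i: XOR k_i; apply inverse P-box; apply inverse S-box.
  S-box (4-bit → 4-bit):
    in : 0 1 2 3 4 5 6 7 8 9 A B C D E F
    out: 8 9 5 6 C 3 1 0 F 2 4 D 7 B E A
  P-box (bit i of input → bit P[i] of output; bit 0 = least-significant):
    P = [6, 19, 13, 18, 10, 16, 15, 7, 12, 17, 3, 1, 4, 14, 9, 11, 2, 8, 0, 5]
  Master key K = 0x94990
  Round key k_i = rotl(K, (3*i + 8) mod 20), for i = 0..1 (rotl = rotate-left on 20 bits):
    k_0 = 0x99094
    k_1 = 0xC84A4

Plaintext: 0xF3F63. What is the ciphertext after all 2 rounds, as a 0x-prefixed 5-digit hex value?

0xC4965

s_0 = plaintext = 0xF3F63
s_1 = Round(s_0, k_0) = 0x3F7B6
s_2 = Round(s_1, k_1) = 0xC4965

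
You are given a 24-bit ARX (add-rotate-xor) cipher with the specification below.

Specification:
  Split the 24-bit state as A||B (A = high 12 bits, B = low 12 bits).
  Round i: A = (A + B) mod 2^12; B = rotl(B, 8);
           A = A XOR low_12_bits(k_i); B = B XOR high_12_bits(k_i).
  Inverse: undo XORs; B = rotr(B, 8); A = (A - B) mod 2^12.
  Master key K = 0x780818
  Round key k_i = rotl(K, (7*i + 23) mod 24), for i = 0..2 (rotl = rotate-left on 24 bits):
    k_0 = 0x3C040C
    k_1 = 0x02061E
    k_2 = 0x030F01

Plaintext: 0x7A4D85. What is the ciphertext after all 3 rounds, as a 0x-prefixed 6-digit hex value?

0x6651B4

s_0 = plaintext = 0x7A4D85
s_1 = Round(s_0, k_0) = 0x125618
s_2 = Round(s_1, k_1) = 0x123841
s_3 = Round(s_2, k_2) = 0x6651B4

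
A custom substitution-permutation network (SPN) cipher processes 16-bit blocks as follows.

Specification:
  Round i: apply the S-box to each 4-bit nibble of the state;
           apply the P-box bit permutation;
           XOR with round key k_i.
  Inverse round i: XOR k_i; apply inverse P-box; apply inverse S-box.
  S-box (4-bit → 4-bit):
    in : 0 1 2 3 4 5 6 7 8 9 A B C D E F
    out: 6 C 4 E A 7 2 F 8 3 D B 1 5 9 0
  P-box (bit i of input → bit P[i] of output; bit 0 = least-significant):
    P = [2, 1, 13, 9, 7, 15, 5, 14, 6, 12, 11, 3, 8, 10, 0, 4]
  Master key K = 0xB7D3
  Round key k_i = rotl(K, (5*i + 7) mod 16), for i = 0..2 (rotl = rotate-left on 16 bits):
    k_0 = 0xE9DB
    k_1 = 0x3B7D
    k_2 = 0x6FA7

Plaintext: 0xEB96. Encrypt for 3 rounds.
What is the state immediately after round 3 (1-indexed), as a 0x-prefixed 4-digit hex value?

0xA8E5

s_0 = plaintext = 0xEB96
s_1 = Round(s_0, k_0) = 0x7801
s_2 = Round(s_1, k_1) = 0x9C44
s_3 = Round(s_2, k_2) = 0xA8E5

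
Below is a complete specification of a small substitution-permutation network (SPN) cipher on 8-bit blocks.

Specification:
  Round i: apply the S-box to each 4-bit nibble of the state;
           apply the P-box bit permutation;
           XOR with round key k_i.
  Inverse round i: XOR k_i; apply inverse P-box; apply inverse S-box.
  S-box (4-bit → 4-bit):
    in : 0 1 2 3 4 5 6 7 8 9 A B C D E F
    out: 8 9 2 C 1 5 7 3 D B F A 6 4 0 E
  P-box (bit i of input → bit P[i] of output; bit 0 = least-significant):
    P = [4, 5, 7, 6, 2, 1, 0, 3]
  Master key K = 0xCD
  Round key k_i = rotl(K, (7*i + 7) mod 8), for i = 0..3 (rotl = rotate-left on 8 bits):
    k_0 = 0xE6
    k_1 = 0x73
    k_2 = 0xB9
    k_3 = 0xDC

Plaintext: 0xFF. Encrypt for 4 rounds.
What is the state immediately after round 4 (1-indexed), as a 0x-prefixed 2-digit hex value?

s_0 = plaintext = 0xFF
s_1 = Round(s_0, k_0) = 0x0D
s_2 = Round(s_1, k_1) = 0xFB
s_3 = Round(s_2, k_2) = 0xD2
s_4 = Round(s_3, k_3) = 0xFD

0xFD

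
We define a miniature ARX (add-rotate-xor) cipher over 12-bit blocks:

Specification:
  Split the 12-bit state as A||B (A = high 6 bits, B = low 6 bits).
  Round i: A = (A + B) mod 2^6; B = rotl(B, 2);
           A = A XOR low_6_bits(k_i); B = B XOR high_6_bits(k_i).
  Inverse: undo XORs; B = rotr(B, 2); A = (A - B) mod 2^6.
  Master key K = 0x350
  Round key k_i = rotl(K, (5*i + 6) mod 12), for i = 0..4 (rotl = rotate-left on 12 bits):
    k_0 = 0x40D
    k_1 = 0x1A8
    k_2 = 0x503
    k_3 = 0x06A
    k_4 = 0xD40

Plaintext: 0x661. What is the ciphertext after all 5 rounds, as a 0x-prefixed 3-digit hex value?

s_0 = plaintext = 0x661
s_1 = Round(s_0, k_0) = 0xDD6
s_2 = Round(s_1, k_1) = 0x95F
s_3 = Round(s_2, k_2) = 0x1E9
s_4 = Round(s_3, k_3) = 0x6A7
s_5 = Round(s_4, k_4) = 0x06B

0x06B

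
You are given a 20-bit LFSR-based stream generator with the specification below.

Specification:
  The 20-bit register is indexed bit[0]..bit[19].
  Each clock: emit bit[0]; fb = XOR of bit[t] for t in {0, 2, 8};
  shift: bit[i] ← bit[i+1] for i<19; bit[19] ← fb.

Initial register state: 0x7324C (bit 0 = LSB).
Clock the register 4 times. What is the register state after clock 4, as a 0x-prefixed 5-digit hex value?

reg_0 = 0x7324C
clock 1: out=0, reg = 0xB9926
clock 2: out=0, reg = 0x5CC93
clock 3: out=1, reg = 0xAE649
clock 4: out=1, reg = 0xD7324

0xD7324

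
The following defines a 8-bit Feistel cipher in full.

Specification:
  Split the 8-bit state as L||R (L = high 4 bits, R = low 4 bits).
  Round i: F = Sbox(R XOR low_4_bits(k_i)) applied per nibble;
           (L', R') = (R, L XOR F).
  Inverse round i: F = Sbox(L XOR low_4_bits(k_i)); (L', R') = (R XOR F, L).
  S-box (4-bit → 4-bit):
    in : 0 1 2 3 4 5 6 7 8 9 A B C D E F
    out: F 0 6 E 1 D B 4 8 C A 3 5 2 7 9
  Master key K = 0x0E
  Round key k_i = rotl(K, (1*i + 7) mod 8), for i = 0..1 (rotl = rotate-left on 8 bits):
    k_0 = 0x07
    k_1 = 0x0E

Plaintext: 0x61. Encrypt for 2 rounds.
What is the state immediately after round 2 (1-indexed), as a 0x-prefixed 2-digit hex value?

0xDF

s_0 = plaintext = 0x61
s_1 = Round(s_0, k_0) = 0x1D
s_2 = Round(s_1, k_1) = 0xDF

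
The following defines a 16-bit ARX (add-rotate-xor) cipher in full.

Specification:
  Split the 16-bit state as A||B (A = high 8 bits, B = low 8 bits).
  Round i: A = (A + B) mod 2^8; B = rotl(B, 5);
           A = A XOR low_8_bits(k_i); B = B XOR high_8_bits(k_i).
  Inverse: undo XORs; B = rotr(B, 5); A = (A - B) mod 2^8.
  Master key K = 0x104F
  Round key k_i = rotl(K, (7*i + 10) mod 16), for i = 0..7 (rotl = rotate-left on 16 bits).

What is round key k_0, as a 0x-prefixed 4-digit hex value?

0x3C41

K = 0x104F
k_0 = rotl(K, (7*0+10) mod 16) = rotl(K, 10) = 0x3C41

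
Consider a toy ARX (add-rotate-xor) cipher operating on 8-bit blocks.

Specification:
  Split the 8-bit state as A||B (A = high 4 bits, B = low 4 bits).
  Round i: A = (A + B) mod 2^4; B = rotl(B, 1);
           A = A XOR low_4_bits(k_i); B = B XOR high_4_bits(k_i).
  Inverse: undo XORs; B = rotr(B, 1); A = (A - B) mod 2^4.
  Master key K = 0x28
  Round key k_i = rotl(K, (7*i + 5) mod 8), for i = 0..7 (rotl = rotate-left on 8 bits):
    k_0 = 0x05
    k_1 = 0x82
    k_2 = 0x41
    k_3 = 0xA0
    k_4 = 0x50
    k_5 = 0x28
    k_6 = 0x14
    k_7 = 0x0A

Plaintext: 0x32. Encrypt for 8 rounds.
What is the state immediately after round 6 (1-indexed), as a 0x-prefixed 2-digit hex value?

0x60

s_0 = plaintext = 0x32
s_1 = Round(s_0, k_0) = 0x04
s_2 = Round(s_1, k_1) = 0x60
s_3 = Round(s_2, k_2) = 0x74
s_4 = Round(s_3, k_3) = 0xB2
s_5 = Round(s_4, k_4) = 0xD1
s_6 = Round(s_5, k_5) = 0x60
s_7 = Round(s_6, k_6) = 0x21
s_8 = Round(s_7, k_7) = 0x92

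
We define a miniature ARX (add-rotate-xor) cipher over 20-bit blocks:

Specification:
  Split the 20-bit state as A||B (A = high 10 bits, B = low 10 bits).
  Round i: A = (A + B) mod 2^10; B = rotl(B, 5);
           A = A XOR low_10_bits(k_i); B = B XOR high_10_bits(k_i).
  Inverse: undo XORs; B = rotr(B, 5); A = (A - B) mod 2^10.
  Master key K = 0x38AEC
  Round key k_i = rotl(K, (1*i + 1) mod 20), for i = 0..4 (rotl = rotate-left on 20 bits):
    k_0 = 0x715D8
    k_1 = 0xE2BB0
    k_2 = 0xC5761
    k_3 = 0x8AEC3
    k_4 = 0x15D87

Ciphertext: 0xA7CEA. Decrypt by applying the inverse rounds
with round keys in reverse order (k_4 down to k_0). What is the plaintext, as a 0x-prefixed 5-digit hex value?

0xA4012

s_0 = ciphertext = 0xA7CEA
s_1 = InvRound(s_0, k_4) = 0xDCFA5
s_2 = InvRound(s_1, k_3) = 0xF91CC
s_3 = InvRound(s_2, k_2) = 0x53F36
s_4 = InvRound(s_3, k_1) = 0xDEB85
s_5 = InvRound(s_4, k_0) = 0xA4012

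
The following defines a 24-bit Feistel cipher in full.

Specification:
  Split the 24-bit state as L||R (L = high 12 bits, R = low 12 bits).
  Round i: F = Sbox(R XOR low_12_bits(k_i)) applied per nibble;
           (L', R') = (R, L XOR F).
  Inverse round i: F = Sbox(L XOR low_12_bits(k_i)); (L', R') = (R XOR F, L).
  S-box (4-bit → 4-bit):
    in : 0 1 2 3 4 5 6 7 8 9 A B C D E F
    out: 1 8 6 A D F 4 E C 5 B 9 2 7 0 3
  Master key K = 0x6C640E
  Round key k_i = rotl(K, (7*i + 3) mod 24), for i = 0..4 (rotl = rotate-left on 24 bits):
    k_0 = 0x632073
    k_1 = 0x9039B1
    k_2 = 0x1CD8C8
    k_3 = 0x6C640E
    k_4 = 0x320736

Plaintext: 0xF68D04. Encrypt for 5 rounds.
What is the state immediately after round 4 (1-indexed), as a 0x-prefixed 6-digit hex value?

0xFC0C8A

s_0 = plaintext = 0xF68D04
s_1 = Round(s_0, k_0) = 0xD04886
s_2 = Round(s_1, k_1) = 0x8865AA
s_3 = Round(s_2, k_2) = 0x5AAFC0
s_4 = Round(s_3, k_3) = 0xFC0C8A
s_5 = Round(s_4, k_4) = 0xC8A652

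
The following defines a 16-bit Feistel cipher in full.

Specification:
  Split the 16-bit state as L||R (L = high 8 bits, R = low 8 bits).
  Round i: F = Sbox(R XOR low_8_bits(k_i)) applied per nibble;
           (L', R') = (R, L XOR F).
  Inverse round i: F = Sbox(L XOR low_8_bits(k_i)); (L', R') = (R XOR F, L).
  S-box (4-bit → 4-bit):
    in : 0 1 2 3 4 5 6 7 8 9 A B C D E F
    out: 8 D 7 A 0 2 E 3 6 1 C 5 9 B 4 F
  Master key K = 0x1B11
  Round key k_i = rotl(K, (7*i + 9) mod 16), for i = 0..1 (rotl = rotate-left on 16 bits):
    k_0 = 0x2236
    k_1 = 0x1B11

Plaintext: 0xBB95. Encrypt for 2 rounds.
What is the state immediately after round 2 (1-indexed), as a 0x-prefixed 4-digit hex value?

0x717D

s_0 = plaintext = 0xBB95
s_1 = Round(s_0, k_0) = 0x9571
s_2 = Round(s_1, k_1) = 0x717D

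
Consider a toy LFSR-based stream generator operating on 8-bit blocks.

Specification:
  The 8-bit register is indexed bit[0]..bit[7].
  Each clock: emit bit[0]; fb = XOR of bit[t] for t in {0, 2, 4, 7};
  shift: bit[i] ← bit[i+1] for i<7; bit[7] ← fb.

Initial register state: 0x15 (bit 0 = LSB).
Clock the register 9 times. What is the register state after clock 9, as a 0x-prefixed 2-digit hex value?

reg_0 = 0x15
clock 1: out=1, reg = 0x8A
clock 2: out=0, reg = 0xC5
clock 3: out=1, reg = 0xE2
clock 4: out=0, reg = 0xF1
clock 5: out=1, reg = 0xF8
clock 6: out=0, reg = 0x7C
clock 7: out=0, reg = 0x3E
clock 8: out=0, reg = 0x1F
clock 9: out=1, reg = 0x8F

0x8F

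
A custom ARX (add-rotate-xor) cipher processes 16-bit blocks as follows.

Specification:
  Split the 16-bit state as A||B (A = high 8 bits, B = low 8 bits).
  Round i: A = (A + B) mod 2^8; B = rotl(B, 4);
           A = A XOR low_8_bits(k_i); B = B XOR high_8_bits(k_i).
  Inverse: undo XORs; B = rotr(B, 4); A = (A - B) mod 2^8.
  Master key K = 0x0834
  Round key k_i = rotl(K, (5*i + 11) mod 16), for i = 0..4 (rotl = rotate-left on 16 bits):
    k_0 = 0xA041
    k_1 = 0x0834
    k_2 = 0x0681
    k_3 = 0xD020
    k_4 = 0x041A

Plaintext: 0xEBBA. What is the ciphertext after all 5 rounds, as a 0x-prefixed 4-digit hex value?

s_0 = plaintext = 0xEBBA
s_1 = Round(s_0, k_0) = 0xE40B
s_2 = Round(s_1, k_1) = 0xDBB8
s_3 = Round(s_2, k_2) = 0x128D
s_4 = Round(s_3, k_3) = 0xBF08
s_5 = Round(s_4, k_4) = 0xDD84

0xDD84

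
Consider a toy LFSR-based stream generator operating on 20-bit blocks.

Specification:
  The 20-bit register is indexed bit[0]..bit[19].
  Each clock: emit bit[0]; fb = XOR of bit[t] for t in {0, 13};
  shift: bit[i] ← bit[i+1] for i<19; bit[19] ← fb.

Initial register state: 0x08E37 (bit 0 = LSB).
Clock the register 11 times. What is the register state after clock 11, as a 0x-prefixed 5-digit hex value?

reg_0 = 0x08E37
clock 1: out=1, reg = 0x8471B
clock 2: out=1, reg = 0xC238D
clock 3: out=1, reg = 0x611C6
clock 4: out=0, reg = 0x308E3
clock 5: out=1, reg = 0x98471
clock 6: out=1, reg = 0xCC238
clock 7: out=0, reg = 0x6611C
clock 8: out=0, reg = 0xB308E
clock 9: out=0, reg = 0xD9847
clock 10: out=1, reg = 0xECC23
clock 11: out=1, reg = 0xF6611

0xF6611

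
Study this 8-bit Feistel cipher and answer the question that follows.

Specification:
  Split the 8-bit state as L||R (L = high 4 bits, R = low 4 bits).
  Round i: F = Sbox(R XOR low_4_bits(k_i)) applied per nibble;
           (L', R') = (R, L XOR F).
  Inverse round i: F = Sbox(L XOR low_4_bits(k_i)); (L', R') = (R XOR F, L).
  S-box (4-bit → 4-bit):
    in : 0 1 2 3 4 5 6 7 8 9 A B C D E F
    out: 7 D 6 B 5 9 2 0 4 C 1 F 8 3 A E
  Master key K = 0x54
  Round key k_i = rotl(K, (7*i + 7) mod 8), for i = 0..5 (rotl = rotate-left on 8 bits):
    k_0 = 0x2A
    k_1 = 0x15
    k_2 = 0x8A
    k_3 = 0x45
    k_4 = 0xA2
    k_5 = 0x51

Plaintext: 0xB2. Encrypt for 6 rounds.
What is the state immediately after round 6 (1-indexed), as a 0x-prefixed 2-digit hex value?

s_0 = plaintext = 0xB2
s_1 = Round(s_0, k_0) = 0x2F
s_2 = Round(s_1, k_1) = 0xF3
s_3 = Round(s_2, k_2) = 0x33
s_4 = Round(s_3, k_3) = 0x31
s_5 = Round(s_4, k_4) = 0x18
s_6 = Round(s_5, k_5) = 0x8D

0x8D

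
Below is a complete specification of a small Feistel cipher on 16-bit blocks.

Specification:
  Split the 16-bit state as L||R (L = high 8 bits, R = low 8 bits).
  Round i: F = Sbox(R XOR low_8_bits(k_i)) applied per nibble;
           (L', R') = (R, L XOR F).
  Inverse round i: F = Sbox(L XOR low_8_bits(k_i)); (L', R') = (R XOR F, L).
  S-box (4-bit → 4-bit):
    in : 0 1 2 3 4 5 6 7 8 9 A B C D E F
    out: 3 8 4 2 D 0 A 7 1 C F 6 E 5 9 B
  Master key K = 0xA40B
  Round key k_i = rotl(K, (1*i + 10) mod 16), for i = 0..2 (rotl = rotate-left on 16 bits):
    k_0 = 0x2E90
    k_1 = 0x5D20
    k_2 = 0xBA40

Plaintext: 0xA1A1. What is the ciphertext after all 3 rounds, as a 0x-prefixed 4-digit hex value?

s_0 = plaintext = 0xA1A1
s_1 = Round(s_0, k_0) = 0xA189
s_2 = Round(s_1, k_1) = 0x895D
s_3 = Round(s_2, k_2) = 0x5D0C

0x5D0C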